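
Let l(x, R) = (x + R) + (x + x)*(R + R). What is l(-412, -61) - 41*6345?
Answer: -160090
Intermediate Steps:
l(x, R) = R + x + 4*R*x (l(x, R) = (R + x) + (2*x)*(2*R) = (R + x) + 4*R*x = R + x + 4*R*x)
l(-412, -61) - 41*6345 = (-61 - 412 + 4*(-61)*(-412)) - 41*6345 = (-61 - 412 + 100528) - 1*260145 = 100055 - 260145 = -160090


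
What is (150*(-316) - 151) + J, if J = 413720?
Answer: 366169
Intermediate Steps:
(150*(-316) - 151) + J = (150*(-316) - 151) + 413720 = (-47400 - 151) + 413720 = -47551 + 413720 = 366169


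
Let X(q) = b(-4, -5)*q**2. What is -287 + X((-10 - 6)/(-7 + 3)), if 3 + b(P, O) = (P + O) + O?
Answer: -559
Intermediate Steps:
b(P, O) = -3 + P + 2*O (b(P, O) = -3 + ((P + O) + O) = -3 + ((O + P) + O) = -3 + (P + 2*O) = -3 + P + 2*O)
X(q) = -17*q**2 (X(q) = (-3 - 4 + 2*(-5))*q**2 = (-3 - 4 - 10)*q**2 = -17*q**2)
-287 + X((-10 - 6)/(-7 + 3)) = -287 - 17*(-10 - 6)**2/(-7 + 3)**2 = -287 - 17*(-16/(-4))**2 = -287 - 17*(-16*(-1/4))**2 = -287 - 17*4**2 = -287 - 17*16 = -287 - 272 = -559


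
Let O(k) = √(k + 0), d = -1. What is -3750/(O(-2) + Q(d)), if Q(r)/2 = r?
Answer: 1250 + 625*I*√2 ≈ 1250.0 + 883.88*I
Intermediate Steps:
Q(r) = 2*r
O(k) = √k
-3750/(O(-2) + Q(d)) = -3750/(√(-2) + 2*(-1)) = -3750/(I*√2 - 2) = -3750/(-2 + I*√2)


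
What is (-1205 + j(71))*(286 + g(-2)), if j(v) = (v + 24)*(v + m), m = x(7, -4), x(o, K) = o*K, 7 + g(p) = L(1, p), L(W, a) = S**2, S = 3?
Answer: 829440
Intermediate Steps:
L(W, a) = 9 (L(W, a) = 3**2 = 9)
g(p) = 2 (g(p) = -7 + 9 = 2)
x(o, K) = K*o
m = -28 (m = -4*7 = -28)
j(v) = (-28 + v)*(24 + v) (j(v) = (v + 24)*(v - 28) = (24 + v)*(-28 + v) = (-28 + v)*(24 + v))
(-1205 + j(71))*(286 + g(-2)) = (-1205 + (-672 + 71**2 - 4*71))*(286 + 2) = (-1205 + (-672 + 5041 - 284))*288 = (-1205 + 4085)*288 = 2880*288 = 829440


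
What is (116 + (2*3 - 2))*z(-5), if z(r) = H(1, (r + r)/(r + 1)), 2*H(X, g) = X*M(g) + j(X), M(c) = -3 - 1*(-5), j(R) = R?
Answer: 180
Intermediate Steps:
M(c) = 2 (M(c) = -3 + 5 = 2)
H(X, g) = 3*X/2 (H(X, g) = (X*2 + X)/2 = (2*X + X)/2 = (3*X)/2 = 3*X/2)
z(r) = 3/2 (z(r) = (3/2)*1 = 3/2)
(116 + (2*3 - 2))*z(-5) = (116 + (2*3 - 2))*(3/2) = (116 + (6 - 2))*(3/2) = (116 + 4)*(3/2) = 120*(3/2) = 180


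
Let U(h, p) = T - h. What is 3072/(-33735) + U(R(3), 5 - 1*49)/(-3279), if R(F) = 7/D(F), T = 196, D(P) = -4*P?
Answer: -66819307/442468260 ≈ -0.15101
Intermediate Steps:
R(F) = -7/(4*F) (R(F) = 7/((-4*F)) = 7*(-1/(4*F)) = -7/(4*F))
U(h, p) = 196 - h
3072/(-33735) + U(R(3), 5 - 1*49)/(-3279) = 3072/(-33735) + (196 - (-7)/(4*3))/(-3279) = 3072*(-1/33735) + (196 - (-7)/(4*3))*(-1/3279) = -1024/11245 + (196 - 1*(-7/12))*(-1/3279) = -1024/11245 + (196 + 7/12)*(-1/3279) = -1024/11245 + (2359/12)*(-1/3279) = -1024/11245 - 2359/39348 = -66819307/442468260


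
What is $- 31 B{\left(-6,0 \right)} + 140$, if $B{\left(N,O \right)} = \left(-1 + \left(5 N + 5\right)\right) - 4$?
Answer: $1070$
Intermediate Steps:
$B{\left(N,O \right)} = 5 N$ ($B{\left(N,O \right)} = \left(-1 + \left(5 + 5 N\right)\right) - 4 = \left(4 + 5 N\right) - 4 = 5 N$)
$- 31 B{\left(-6,0 \right)} + 140 = - 31 \cdot 5 \left(-6\right) + 140 = \left(-31\right) \left(-30\right) + 140 = 930 + 140 = 1070$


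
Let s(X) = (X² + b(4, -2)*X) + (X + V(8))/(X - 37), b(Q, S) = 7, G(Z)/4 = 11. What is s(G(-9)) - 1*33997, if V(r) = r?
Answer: -222219/7 ≈ -31746.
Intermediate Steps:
G(Z) = 44 (G(Z) = 4*11 = 44)
s(X) = X² + 7*X + (8 + X)/(-37 + X) (s(X) = (X² + 7*X) + (X + 8)/(X - 37) = (X² + 7*X) + (8 + X)/(-37 + X) = X² + 7*X + (8 + X)/(-37 + X))
s(G(-9)) - 1*33997 = (8 + 44³ - 258*44 - 30*44²)/(-37 + 44) - 1*33997 = (8 + 85184 - 11352 - 30*1936)/7 - 33997 = (8 + 85184 - 11352 - 58080)/7 - 33997 = (⅐)*15760 - 33997 = 15760/7 - 33997 = -222219/7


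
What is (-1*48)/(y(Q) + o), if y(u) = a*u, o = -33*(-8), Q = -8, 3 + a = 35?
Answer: -6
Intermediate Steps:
a = 32 (a = -3 + 35 = 32)
o = 264
y(u) = 32*u
(-1*48)/(y(Q) + o) = (-1*48)/(32*(-8) + 264) = -48/(-256 + 264) = -48/8 = (1/8)*(-48) = -6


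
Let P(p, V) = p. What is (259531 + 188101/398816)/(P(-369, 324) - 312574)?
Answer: -103505303397/124806675488 ≈ -0.82932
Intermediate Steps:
(259531 + 188101/398816)/(P(-369, 324) - 312574) = (259531 + 188101/398816)/(-369 - 312574) = (259531 + 188101*(1/398816))/(-312943) = (259531 + 188101/398816)*(-1/312943) = (103505303397/398816)*(-1/312943) = -103505303397/124806675488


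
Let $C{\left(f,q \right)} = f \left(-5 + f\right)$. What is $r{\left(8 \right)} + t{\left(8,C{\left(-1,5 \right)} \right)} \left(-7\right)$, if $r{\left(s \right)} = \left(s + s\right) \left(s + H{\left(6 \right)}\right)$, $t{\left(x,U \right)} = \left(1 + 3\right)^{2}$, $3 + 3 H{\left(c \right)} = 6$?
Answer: $32$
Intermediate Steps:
$H{\left(c \right)} = 1$ ($H{\left(c \right)} = -1 + \frac{1}{3} \cdot 6 = -1 + 2 = 1$)
$t{\left(x,U \right)} = 16$ ($t{\left(x,U \right)} = 4^{2} = 16$)
$r{\left(s \right)} = 2 s \left(1 + s\right)$ ($r{\left(s \right)} = \left(s + s\right) \left(s + 1\right) = 2 s \left(1 + s\right)$)
$r{\left(8 \right)} + t{\left(8,C{\left(-1,5 \right)} \right)} \left(-7\right) = 2 \cdot 8 \left(1 + 8\right) + 16 \left(-7\right) = 2 \cdot 8 \cdot 9 - 112 = 144 - 112 = 32$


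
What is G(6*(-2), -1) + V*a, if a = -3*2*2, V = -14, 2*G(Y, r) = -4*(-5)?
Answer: 178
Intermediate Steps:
G(Y, r) = 10 (G(Y, r) = (-4*(-5))/2 = (1/2)*20 = 10)
a = -12 (a = -6*2 = -12)
G(6*(-2), -1) + V*a = 10 - 14*(-12) = 10 + 168 = 178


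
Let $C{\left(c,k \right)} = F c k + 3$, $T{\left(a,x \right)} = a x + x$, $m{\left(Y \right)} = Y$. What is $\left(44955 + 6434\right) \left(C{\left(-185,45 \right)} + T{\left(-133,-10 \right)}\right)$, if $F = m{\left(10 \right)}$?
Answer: $-4210146603$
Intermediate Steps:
$T{\left(a,x \right)} = x + a x$
$F = 10$
$C{\left(c,k \right)} = 3 + 10 c k$ ($C{\left(c,k \right)} = 10 c k + 3 = 3 + 10 c k$)
$\left(44955 + 6434\right) \left(C{\left(-185,45 \right)} + T{\left(-133,-10 \right)}\right) = \left(44955 + 6434\right) \left(\left(3 + 10 \left(-185\right) 45\right) - 10 \left(1 - 133\right)\right) = 51389 \left(\left(3 - 83250\right) - -1320\right) = 51389 \left(-83247 + 1320\right) = 51389 \left(-81927\right) = -4210146603$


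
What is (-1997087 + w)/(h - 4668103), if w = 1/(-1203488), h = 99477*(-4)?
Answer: 2403470239457/6096883446368 ≈ 0.39421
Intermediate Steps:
h = -397908
w = -1/1203488 ≈ -8.3092e-7
(-1997087 + w)/(h - 4668103) = (-1997087 - 1/1203488)/(-397908 - 4668103) = -2403470239457/1203488/(-5066011) = -2403470239457/1203488*(-1/5066011) = 2403470239457/6096883446368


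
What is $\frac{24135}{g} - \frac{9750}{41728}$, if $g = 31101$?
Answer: $\frac{117311755}{216297088} \approx 0.54236$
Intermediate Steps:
$\frac{24135}{g} - \frac{9750}{41728} = \frac{24135}{31101} - \frac{9750}{41728} = 24135 \cdot \frac{1}{31101} - \frac{4875}{20864} = \frac{8045}{10367} - \frac{4875}{20864} = \frac{117311755}{216297088}$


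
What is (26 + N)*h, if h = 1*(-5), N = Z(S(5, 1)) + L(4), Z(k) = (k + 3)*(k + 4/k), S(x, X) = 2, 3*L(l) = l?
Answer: -710/3 ≈ -236.67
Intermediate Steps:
L(l) = l/3
Z(k) = (3 + k)*(k + 4/k)
N = 64/3 (N = (4 + 2**2 + 3*2 + 12/2) + (1/3)*4 = (4 + 4 + 6 + 12*(1/2)) + 4/3 = (4 + 4 + 6 + 6) + 4/3 = 20 + 4/3 = 64/3 ≈ 21.333)
h = -5
(26 + N)*h = (26 + 64/3)*(-5) = (142/3)*(-5) = -710/3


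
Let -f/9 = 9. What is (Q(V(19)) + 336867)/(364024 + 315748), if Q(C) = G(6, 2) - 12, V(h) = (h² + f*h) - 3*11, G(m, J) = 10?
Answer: 336865/679772 ≈ 0.49556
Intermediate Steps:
f = -81 (f = -9*9 = -81)
V(h) = -33 + h² - 81*h (V(h) = (h² - 81*h) - 3*11 = (h² - 81*h) - 33 = -33 + h² - 81*h)
Q(C) = -2 (Q(C) = 10 - 12 = -2)
(Q(V(19)) + 336867)/(364024 + 315748) = (-2 + 336867)/(364024 + 315748) = 336865/679772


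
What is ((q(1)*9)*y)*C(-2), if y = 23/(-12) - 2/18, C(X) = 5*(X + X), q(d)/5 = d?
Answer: 1825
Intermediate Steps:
q(d) = 5*d
C(X) = 10*X (C(X) = 5*(2*X) = 10*X)
y = -73/36 (y = 23*(-1/12) - 2*1/18 = -23/12 - 1/9 = -73/36 ≈ -2.0278)
((q(1)*9)*y)*C(-2) = (((5*1)*9)*(-73/36))*(10*(-2)) = ((5*9)*(-73/36))*(-20) = (45*(-73/36))*(-20) = -365/4*(-20) = 1825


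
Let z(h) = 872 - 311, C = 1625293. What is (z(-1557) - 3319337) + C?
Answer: -1693483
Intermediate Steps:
z(h) = 561
(z(-1557) - 3319337) + C = (561 - 3319337) + 1625293 = -3318776 + 1625293 = -1693483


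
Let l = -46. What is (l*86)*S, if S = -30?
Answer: 118680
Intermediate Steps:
(l*86)*S = -46*86*(-30) = -3956*(-30) = 118680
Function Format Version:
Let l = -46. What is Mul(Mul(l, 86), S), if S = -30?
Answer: 118680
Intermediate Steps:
Mul(Mul(l, 86), S) = Mul(Mul(-46, 86), -30) = Mul(-3956, -30) = 118680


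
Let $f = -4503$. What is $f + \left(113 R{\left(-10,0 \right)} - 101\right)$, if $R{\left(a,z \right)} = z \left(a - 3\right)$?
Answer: $-4604$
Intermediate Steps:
$R{\left(a,z \right)} = z \left(-3 + a\right)$
$f + \left(113 R{\left(-10,0 \right)} - 101\right) = -4503 - \left(101 - 113 \cdot 0 \left(-3 - 10\right)\right) = -4503 - \left(101 - 113 \cdot 0 \left(-13\right)\right) = -4503 + \left(113 \cdot 0 - 101\right) = -4503 + \left(0 - 101\right) = -4503 - 101 = -4604$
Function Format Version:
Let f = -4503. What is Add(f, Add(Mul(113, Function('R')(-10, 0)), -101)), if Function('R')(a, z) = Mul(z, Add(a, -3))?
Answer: -4604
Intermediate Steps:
Function('R')(a, z) = Mul(z, Add(-3, a))
Add(f, Add(Mul(113, Function('R')(-10, 0)), -101)) = Add(-4503, Add(Mul(113, Mul(0, Add(-3, -10))), -101)) = Add(-4503, Add(Mul(113, Mul(0, -13)), -101)) = Add(-4503, Add(Mul(113, 0), -101)) = Add(-4503, Add(0, -101)) = Add(-4503, -101) = -4604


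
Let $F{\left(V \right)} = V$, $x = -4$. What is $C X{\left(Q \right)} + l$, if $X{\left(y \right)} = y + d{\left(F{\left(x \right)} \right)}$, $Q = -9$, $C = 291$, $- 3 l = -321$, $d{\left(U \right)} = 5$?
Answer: $-1057$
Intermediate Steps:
$l = 107$ ($l = \left(- \frac{1}{3}\right) \left(-321\right) = 107$)
$X{\left(y \right)} = 5 + y$ ($X{\left(y \right)} = y + 5 = 5 + y$)
$C X{\left(Q \right)} + l = 291 \left(5 - 9\right) + 107 = 291 \left(-4\right) + 107 = -1164 + 107 = -1057$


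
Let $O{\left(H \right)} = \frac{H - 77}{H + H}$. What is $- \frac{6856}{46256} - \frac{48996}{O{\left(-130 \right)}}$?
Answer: $- \frac{8184093791}{132986} \approx -61541.0$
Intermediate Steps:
$O{\left(H \right)} = \frac{-77 + H}{2 H}$
$- \frac{6856}{46256} - \frac{48996}{O{\left(-130 \right)}} = - \frac{6856}{46256} - \frac{48996}{\frac{1}{2} \frac{1}{-130} \left(-77 - 130\right)} = \left(-6856\right) \frac{1}{46256} - \frac{48996}{\frac{1}{2} \left(- \frac{1}{130}\right) \left(-207\right)} = - \frac{857}{5782} - \frac{48996}{\frac{207}{260}} = - \frac{857}{5782} - \frac{1415440}{23} = - \frac{8184093791}{132986}$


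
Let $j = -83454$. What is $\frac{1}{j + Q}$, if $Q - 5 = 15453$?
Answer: $- \frac{1}{67996} \approx -1.4707 \cdot 10^{-5}$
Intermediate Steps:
$Q = 15458$ ($Q = 5 + 15453 = 15458$)
$\frac{1}{j + Q} = \frac{1}{-83454 + 15458} = \frac{1}{-67996} = - \frac{1}{67996}$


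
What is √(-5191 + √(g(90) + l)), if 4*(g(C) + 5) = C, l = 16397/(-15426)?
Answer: √(-34312722831 + 2571*√108649603)/2571 ≈ 72.021*I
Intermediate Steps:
l = -16397/15426 (l = 16397*(-1/15426) = -16397/15426 ≈ -1.0629)
g(C) = -5 + C/4
√(-5191 + √(g(90) + l)) = √(-5191 + √((-5 + (¼)*90) - 16397/15426)) = √(-5191 + √((-5 + 45/2) - 16397/15426)) = √(-5191 + √(35/2 - 16397/15426)) = √(-5191 + √(126779/7713)) = √(-5191 + √108649603/2571)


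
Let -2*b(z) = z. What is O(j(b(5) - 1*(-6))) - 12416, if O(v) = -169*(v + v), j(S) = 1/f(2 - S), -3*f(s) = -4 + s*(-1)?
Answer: -64108/5 ≈ -12822.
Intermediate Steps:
b(z) = -z/2
f(s) = 4/3 + s/3 (f(s) = -(-4 + s*(-1))/3 = -(-4 - s)/3 = 4/3 + s/3)
j(S) = 1/(2 - S/3) (j(S) = 1/(4/3 + (2 - S)/3) = 1/(4/3 + (⅔ - S/3)) = 1/(2 - S/3))
O(v) = -338*v
O(j(b(5) - 1*(-6))) - 12416 = -(-1014)/(-6 + (-½*5 - 1*(-6))) - 12416 = -(-1014)/(-6 + (-5/2 + 6)) - 12416 = -(-1014)/(-6 + 7/2) - 12416 = -(-1014)/(-5/2) - 12416 = -(-1014)*(-2)/5 - 12416 = -338*6/5 - 12416 = -2028/5 - 12416 = -64108/5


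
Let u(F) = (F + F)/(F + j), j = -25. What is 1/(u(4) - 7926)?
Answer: -21/166454 ≈ -0.00012616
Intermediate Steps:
u(F) = 2*F/(-25 + F) (u(F) = (F + F)/(F - 25) = (2*F)/(-25 + F) = 2*F/(-25 + F))
1/(u(4) - 7926) = 1/(2*4/(-25 + 4) - 7926) = 1/(2*4/(-21) - 7926) = 1/(2*4*(-1/21) - 7926) = 1/(-8/21 - 7926) = 1/(-166454/21) = -21/166454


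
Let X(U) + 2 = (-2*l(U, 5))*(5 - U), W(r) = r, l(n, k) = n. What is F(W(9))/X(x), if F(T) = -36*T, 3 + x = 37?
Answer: -162/985 ≈ -0.16447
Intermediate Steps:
x = 34 (x = -3 + 37 = 34)
X(U) = -2 - 2*U*(5 - U) (X(U) = -2 + (-2*U)*(5 - U) = -2 - 2*U*(5 - U))
F(W(9))/X(x) = (-36*9)/(-2 - 10*34 + 2*34**2) = -324/(-2 - 340 + 2*1156) = -324/(-2 - 340 + 2312) = -324/1970 = -324*1/1970 = -162/985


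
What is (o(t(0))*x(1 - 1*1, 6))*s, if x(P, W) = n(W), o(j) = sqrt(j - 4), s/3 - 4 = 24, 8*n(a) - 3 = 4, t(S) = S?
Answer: 147*I ≈ 147.0*I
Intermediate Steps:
n(a) = 7/8 (n(a) = 3/8 + (1/8)*4 = 3/8 + 1/2 = 7/8)
s = 84 (s = 12 + 3*24 = 12 + 72 = 84)
o(j) = sqrt(-4 + j)
x(P, W) = 7/8
(o(t(0))*x(1 - 1*1, 6))*s = (sqrt(-4 + 0)*(7/8))*84 = (sqrt(-4)*(7/8))*84 = ((2*I)*(7/8))*84 = (7*I/4)*84 = 147*I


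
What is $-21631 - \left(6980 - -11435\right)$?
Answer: $-40046$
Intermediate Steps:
$-21631 - \left(6980 - -11435\right) = -21631 - \left(6980 + 11435\right) = -21631 - 18415 = -40046$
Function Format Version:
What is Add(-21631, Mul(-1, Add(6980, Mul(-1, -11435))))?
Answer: -40046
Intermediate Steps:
Add(-21631, Mul(-1, Add(6980, Mul(-1, -11435)))) = Add(-21631, Mul(-1, Add(6980, 11435))) = Add(-21631, Mul(-1, 18415)) = Add(-21631, -18415) = -40046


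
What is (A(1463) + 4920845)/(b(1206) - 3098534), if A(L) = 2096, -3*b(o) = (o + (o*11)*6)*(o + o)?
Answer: -4922941/68063342 ≈ -0.072329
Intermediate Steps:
b(o) = -134*o²/3 (b(o) = -(o + (o*11)*6)*(o + o)/3 = -(o + (11*o)*6)*2*o/3 = -(o + 66*o)*2*o/3 = -67*o*2*o/3 = -134*o²/3)
(A(1463) + 4920845)/(b(1206) - 3098534) = (2096 + 4920845)/(-134/3*1206² - 3098534) = 4922941/(-134/3*1454436 - 3098534) = 4922941/(-64964808 - 3098534) = 4922941/(-68063342) = 4922941*(-1/68063342) = -4922941/68063342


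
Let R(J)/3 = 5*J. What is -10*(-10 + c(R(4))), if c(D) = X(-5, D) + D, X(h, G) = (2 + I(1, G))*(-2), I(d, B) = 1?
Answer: -440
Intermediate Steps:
X(h, G) = -6 (X(h, G) = (2 + 1)*(-2) = 3*(-2) = -6)
R(J) = 15*J (R(J) = 3*(5*J) = 15*J)
c(D) = -6 + D
-10*(-10 + c(R(4))) = -10*(-10 + (-6 + 15*4)) = -10*(-10 + (-6 + 60)) = -10*(-10 + 54) = -10*44 = -440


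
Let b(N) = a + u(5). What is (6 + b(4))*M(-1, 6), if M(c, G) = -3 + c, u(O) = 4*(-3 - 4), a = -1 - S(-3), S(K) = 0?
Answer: 92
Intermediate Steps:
a = -1 (a = -1 - 1*0 = -1 + 0 = -1)
u(O) = -28 (u(O) = 4*(-7) = -28)
b(N) = -29 (b(N) = -1 - 28 = -29)
(6 + b(4))*M(-1, 6) = (6 - 29)*(-3 - 1) = -23*(-4) = 92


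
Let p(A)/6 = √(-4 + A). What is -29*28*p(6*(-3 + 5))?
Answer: -9744*√2 ≈ -13780.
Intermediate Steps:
p(A) = 6*√(-4 + A)
-29*28*p(6*(-3 + 5)) = -29*28*6*√(-4 + 6*(-3 + 5)) = -812*6*√(-4 + 6*2) = -812*6*√(-4 + 12) = -812*6*√8 = -812*6*(2*√2) = -812*12*√2 = -9744*√2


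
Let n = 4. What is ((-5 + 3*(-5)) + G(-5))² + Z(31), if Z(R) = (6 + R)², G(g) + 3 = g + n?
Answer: 1945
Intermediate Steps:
G(g) = 1 + g (G(g) = -3 + (g + 4) = -3 + (4 + g) = 1 + g)
((-5 + 3*(-5)) + G(-5))² + Z(31) = ((-5 + 3*(-5)) + (1 - 5))² + (6 + 31)² = ((-5 - 15) - 4)² + 37² = (-20 - 4)² + 1369 = (-24)² + 1369 = 576 + 1369 = 1945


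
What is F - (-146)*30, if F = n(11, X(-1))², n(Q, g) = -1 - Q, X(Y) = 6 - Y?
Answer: 4524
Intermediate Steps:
F = 144 (F = (-1 - 1*11)² = (-1 - 11)² = (-12)² = 144)
F - (-146)*30 = 144 - (-146)*30 = 144 - 1*(-4380) = 144 + 4380 = 4524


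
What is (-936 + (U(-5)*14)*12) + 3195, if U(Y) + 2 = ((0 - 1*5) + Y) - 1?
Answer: 75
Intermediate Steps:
U(Y) = -8 + Y (U(Y) = -2 + (((0 - 1*5) + Y) - 1) = -2 + (((0 - 5) + Y) - 1) = -2 + ((-5 + Y) - 1) = -2 + (-6 + Y) = -8 + Y)
(-936 + (U(-5)*14)*12) + 3195 = (-936 + ((-8 - 5)*14)*12) + 3195 = (-936 - 13*14*12) + 3195 = (-936 - 182*12) + 3195 = (-936 - 2184) + 3195 = -3120 + 3195 = 75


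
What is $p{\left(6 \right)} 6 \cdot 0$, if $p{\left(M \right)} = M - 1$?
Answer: $0$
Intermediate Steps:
$p{\left(M \right)} = -1 + M$
$p{\left(6 \right)} 6 \cdot 0 = \left(-1 + 6\right) 6 \cdot 0 = 5 \cdot 6 \cdot 0 = 30 \cdot 0 = 0$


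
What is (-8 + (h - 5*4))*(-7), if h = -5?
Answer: 231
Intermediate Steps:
(-8 + (h - 5*4))*(-7) = (-8 + (-5 - 5*4))*(-7) = (-8 + (-5 - 20))*(-7) = (-8 - 25)*(-7) = -33*(-7) = 231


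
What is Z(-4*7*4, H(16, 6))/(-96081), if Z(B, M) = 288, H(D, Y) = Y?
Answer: -96/32027 ≈ -0.0029975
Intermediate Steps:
Z(-4*7*4, H(16, 6))/(-96081) = 288/(-96081) = 288*(-1/96081) = -96/32027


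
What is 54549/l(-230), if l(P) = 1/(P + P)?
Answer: -25092540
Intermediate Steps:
l(P) = 1/(2*P)
54549/l(-230) = 54549/(((½)/(-230))) = 54549/(((½)*(-1/230))) = 54549/(-1/460) = 54549*(-460) = -25092540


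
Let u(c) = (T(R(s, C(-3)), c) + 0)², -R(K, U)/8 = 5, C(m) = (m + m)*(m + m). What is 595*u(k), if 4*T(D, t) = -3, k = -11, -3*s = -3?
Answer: 5355/16 ≈ 334.69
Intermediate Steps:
s = 1 (s = -⅓*(-3) = 1)
C(m) = 4*m² (C(m) = (2*m)*(2*m) = 4*m²)
R(K, U) = -40 (R(K, U) = -8*5 = -40)
T(D, t) = -¾ (T(D, t) = (¼)*(-3) = -¾)
u(c) = 9/16 (u(c) = (-¾ + 0)² = (-¾)² = 9/16)
595*u(k) = 595*(9/16) = 5355/16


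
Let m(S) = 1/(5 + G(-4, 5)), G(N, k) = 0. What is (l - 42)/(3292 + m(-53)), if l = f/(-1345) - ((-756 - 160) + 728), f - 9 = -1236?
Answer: 197597/4428009 ≈ 0.044624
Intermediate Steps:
f = -1227 (f = 9 - 1236 = -1227)
m(S) = ⅕ (m(S) = 1/(5 + 0) = 1/5 = ⅕)
l = 254087/1345 (l = -1227/(-1345) - ((-756 - 160) + 728) = -1227*(-1/1345) - (-916 + 728) = 1227/1345 - 1*(-188) = 1227/1345 + 188 = 254087/1345 ≈ 188.91)
(l - 42)/(3292 + m(-53)) = (254087/1345 - 42)/(3292 + ⅕) = 197597/(1345*(16461/5)) = (197597/1345)*(5/16461) = 197597/4428009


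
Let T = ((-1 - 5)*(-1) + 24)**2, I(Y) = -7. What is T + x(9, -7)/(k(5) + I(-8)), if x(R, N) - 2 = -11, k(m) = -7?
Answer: 12609/14 ≈ 900.64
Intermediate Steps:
x(R, N) = -9 (x(R, N) = 2 - 11 = -9)
T = 900 (T = (-6*(-1) + 24)**2 = (6 + 24)**2 = 30**2 = 900)
T + x(9, -7)/(k(5) + I(-8)) = 900 - 9/(-7 - 7) = 900 - 9/(-14) = 900 - 9*(-1/14) = 900 + 9/14 = 12609/14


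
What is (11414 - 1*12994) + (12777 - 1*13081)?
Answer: -1884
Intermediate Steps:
(11414 - 1*12994) + (12777 - 1*13081) = (11414 - 12994) + (12777 - 13081) = -1580 - 304 = -1884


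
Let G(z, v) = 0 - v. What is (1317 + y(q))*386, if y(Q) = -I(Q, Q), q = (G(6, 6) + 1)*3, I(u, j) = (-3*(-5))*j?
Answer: 595212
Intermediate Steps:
G(z, v) = -v
I(u, j) = 15*j
q = -15 (q = (-1*6 + 1)*3 = (-6 + 1)*3 = -5*3 = -15)
y(Q) = -15*Q
(1317 + y(q))*386 = (1317 - 15*(-15))*386 = (1317 + 225)*386 = 1542*386 = 595212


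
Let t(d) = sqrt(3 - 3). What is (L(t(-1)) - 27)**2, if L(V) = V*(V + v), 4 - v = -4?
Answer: 729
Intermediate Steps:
v = 8 (v = 4 - 1*(-4) = 4 + 4 = 8)
t(d) = 0 (t(d) = sqrt(0) = 0)
L(V) = V*(8 + V) (L(V) = V*(V + 8) = V*(8 + V))
(L(t(-1)) - 27)**2 = (0*(8 + 0) - 27)**2 = (0*8 - 27)**2 = (0 - 27)**2 = (-27)**2 = 729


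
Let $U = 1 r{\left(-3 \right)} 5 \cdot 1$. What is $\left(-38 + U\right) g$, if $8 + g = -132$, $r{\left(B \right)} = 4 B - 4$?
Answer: $16520$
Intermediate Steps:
$r{\left(B \right)} = -4 + 4 B$
$U = -80$ ($U = 1 \left(-4 + 4 \left(-3\right)\right) 5 \cdot 1 = 1 \left(-4 - 12\right) 5 = 1 \left(-16\right) 5 = \left(-16\right) 5 = -80$)
$g = -140$ ($g = -8 - 132 = -140$)
$\left(-38 + U\right) g = \left(-38 - 80\right) \left(-140\right) = \left(-118\right) \left(-140\right) = 16520$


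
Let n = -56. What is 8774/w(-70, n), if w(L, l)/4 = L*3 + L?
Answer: -4387/560 ≈ -7.8339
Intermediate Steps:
w(L, l) = 16*L (w(L, l) = 4*(L*3 + L) = 4*(3*L + L) = 4*(4*L) = 16*L)
8774/w(-70, n) = 8774/((16*(-70))) = 8774/(-1120) = 8774*(-1/1120) = -4387/560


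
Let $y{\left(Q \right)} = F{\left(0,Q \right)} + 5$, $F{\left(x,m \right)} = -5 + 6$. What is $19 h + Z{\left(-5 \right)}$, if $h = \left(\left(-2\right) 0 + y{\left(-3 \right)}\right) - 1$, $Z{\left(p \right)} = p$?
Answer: $90$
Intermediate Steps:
$F{\left(x,m \right)} = 1$
$y{\left(Q \right)} = 6$ ($y{\left(Q \right)} = 1 + 5 = 6$)
$h = 5$ ($h = \left(\left(-2\right) 0 + 6\right) - 1 = \left(0 + 6\right) - 1 = 6 - 1 = 5$)
$19 h + Z{\left(-5 \right)} = 19 \cdot 5 - 5 = 95 - 5 = 90$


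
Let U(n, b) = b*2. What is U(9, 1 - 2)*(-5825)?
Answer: 11650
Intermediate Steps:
U(n, b) = 2*b
U(9, 1 - 2)*(-5825) = (2*(1 - 2))*(-5825) = (2*(-1))*(-5825) = -2*(-5825) = 11650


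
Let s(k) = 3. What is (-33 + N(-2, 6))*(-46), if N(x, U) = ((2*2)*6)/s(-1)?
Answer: 1150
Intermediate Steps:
N(x, U) = 8 (N(x, U) = ((2*2)*6)/3 = (4*6)*(⅓) = 24*(⅓) = 8)
(-33 + N(-2, 6))*(-46) = (-33 + 8)*(-46) = -25*(-46) = 1150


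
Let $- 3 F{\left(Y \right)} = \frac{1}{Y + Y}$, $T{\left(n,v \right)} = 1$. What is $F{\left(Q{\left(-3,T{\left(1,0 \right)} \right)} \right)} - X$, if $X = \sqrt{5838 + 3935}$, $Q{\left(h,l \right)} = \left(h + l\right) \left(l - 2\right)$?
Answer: $- \frac{1}{12} - \sqrt{9773} \approx -98.942$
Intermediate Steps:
$Q{\left(h,l \right)} = \left(-2 + l\right) \left(h + l\right)$ ($Q{\left(h,l \right)} = \left(h + l\right) \left(-2 + l\right) = \left(-2 + l\right) \left(h + l\right)$)
$F{\left(Y \right)} = - \frac{1}{6 Y}$ ($F{\left(Y \right)} = - \frac{1}{3 \left(Y + Y\right)} = - \frac{1}{3 \cdot 2 Y} = - \frac{\frac{1}{2} \frac{1}{Y}}{3} = - \frac{1}{6 Y}$)
$X = \sqrt{9773} \approx 98.859$
$F{\left(Q{\left(-3,T{\left(1,0 \right)} \right)} \right)} - X = - \frac{1}{6 \left(1^{2} - -6 - 2 - 3\right)} - \sqrt{9773} = - \frac{1}{6 \left(1 + 6 - 2 - 3\right)} - \sqrt{9773} = - \frac{1}{6 \cdot 2} - \sqrt{9773} = \left(- \frac{1}{6}\right) \frac{1}{2} - \sqrt{9773} = - \frac{1}{12} - \sqrt{9773}$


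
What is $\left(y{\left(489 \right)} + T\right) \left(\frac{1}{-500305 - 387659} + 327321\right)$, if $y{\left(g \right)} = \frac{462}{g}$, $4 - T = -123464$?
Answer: $\frac{2924721875646600517}{72369066} \approx 4.0414 \cdot 10^{10}$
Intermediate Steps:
$T = 123468$ ($T = 4 - -123464 = 4 + 123464 = 123468$)
$\left(y{\left(489 \right)} + T\right) \left(\frac{1}{-500305 - 387659} + 327321\right) = \left(\frac{462}{489} + 123468\right) \left(\frac{1}{-500305 - 387659} + 327321\right) = \left(462 \cdot \frac{1}{489} + 123468\right) \left(\frac{1}{-887964} + 327321\right) = \left(\frac{154}{163} + 123468\right) \left(- \frac{1}{887964} + 327321\right) = \frac{20125438}{163} \cdot \frac{290649264443}{887964} = \frac{2924721875646600517}{72369066}$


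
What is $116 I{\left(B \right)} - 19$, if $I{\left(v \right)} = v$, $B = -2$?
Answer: $-251$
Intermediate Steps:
$116 I{\left(B \right)} - 19 = 116 \left(-2\right) - 19 = -232 - 19 = -251$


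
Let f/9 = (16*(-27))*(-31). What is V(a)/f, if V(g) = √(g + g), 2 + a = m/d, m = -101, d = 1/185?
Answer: I*√37374/120528 ≈ 0.001604*I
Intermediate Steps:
d = 1/185 ≈ 0.0054054
a = -18687 (a = -2 - 101/1/185 = -2 - 101*185 = -2 - 18685 = -18687)
V(g) = √2*√g (V(g) = √(2*g) = √2*√g)
f = 120528 (f = 9*((16*(-27))*(-31)) = 9*(-432*(-31)) = 9*13392 = 120528)
V(a)/f = (√2*√(-18687))/120528 = (√2*(I*√18687))*(1/120528) = (I*√37374)*(1/120528) = I*√37374/120528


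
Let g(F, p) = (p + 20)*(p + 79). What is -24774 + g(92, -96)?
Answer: -23482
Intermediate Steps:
g(F, p) = (20 + p)*(79 + p)
-24774 + g(92, -96) = -24774 + (1580 + (-96)² + 99*(-96)) = -24774 + (1580 + 9216 - 9504) = -24774 + 1292 = -23482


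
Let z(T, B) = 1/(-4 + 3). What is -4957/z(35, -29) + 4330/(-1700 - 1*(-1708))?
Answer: 21993/4 ≈ 5498.3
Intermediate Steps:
z(T, B) = -1 (z(T, B) = 1/(-1) = -1)
-4957/z(35, -29) + 4330/(-1700 - 1*(-1708)) = -4957/(-1) + 4330/(-1700 - 1*(-1708)) = -4957*(-1) + 4330/(-1700 + 1708) = 4957 + 4330/8 = 4957 + 4330*(⅛) = 4957 + 2165/4 = 21993/4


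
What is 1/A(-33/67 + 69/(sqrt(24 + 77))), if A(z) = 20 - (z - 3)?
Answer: 10651258/228852947 + 309741*sqrt(101)/228852947 ≈ 0.060144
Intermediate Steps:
A(z) = 23 - z (A(z) = 20 - (-3 + z) = 20 + (3 - z) = 23 - z)
1/A(-33/67 + 69/(sqrt(24 + 77))) = 1/(23 - (-33/67 + 69/(sqrt(24 + 77)))) = 1/(23 - (-33*1/67 + 69/(sqrt(101)))) = 1/(23 - (-33/67 + 69*(sqrt(101)/101))) = 1/(23 - (-33/67 + 69*sqrt(101)/101)) = 1/(23 + (33/67 - 69*sqrt(101)/101)) = 1/(1574/67 - 69*sqrt(101)/101)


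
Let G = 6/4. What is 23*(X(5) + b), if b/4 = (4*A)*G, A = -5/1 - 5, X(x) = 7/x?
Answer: -27439/5 ≈ -5487.8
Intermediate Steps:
A = -10 (A = -5*1 - 5 = -5 - 5 = -10)
G = 3/2 (G = 6*(1/4) = 3/2 ≈ 1.5000)
b = -240 (b = 4*((4*(-10))*(3/2)) = 4*(-40*3/2) = 4*(-60) = -240)
23*(X(5) + b) = 23*(7/5 - 240) = 23*(-1193/5) = -27439/5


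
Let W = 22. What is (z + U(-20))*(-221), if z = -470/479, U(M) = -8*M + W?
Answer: -19162468/479 ≈ -40005.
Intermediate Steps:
U(M) = 22 - 8*M (U(M) = -8*M + 22 = 22 - 8*M)
z = -470/479 (z = -470*1/479 = -470/479 ≈ -0.98121)
(z + U(-20))*(-221) = (-470/479 + (22 - 8*(-20)))*(-221) = (-470/479 + (22 + 160))*(-221) = (-470/479 + 182)*(-221) = (86708/479)*(-221) = -19162468/479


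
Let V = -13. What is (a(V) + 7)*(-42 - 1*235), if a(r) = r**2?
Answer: -48752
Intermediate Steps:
(a(V) + 7)*(-42 - 1*235) = ((-13)**2 + 7)*(-42 - 1*235) = (169 + 7)*(-42 - 235) = 176*(-277) = -48752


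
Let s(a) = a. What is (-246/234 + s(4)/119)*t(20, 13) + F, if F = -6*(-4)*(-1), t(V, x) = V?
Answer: -205844/4641 ≈ -44.353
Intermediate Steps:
F = -24 (F = 24*(-1) = -24)
(-246/234 + s(4)/119)*t(20, 13) + F = (-246/234 + 4/119)*20 - 24 = (-246*1/234 + 4*(1/119))*20 - 24 = (-41/39 + 4/119)*20 - 24 = -4723/4641*20 - 24 = -94460/4641 - 24 = -205844/4641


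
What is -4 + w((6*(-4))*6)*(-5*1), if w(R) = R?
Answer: 716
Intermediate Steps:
-4 + w((6*(-4))*6)*(-5*1) = -4 + ((6*(-4))*6)*(-5*1) = -4 - 24*6*(-5) = -4 - 144*(-5) = -4 + 720 = 716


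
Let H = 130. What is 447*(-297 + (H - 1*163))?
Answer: -147510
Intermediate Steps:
447*(-297 + (H - 1*163)) = 447*(-297 + (130 - 1*163)) = 447*(-297 + (130 - 163)) = 447*(-297 - 33) = 447*(-330) = -147510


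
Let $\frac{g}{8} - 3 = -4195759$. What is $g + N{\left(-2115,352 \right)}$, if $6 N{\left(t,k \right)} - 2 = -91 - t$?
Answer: $- \frac{100697131}{3} \approx -3.3566 \cdot 10^{7}$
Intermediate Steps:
$N{\left(t,k \right)} = - \frac{89}{6} - \frac{t}{6}$ ($N{\left(t,k \right)} = \frac{1}{3} + \frac{-91 - t}{6} = \frac{1}{3} - \left(\frac{91}{6} + \frac{t}{6}\right) = - \frac{89}{6} - \frac{t}{6}$)
$g = -33566048$ ($g = 24 + 8 \left(-4195759\right) = 24 - 33566072 = -33566048$)
$g + N{\left(-2115,352 \right)} = -33566048 - - \frac{1013}{3} = -33566048 + \left(- \frac{89}{6} + \frac{705}{2}\right) = -33566048 + \frac{1013}{3} = - \frac{100697131}{3}$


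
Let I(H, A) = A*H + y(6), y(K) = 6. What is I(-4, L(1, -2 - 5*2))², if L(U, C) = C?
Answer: 2916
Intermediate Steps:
I(H, A) = 6 + A*H (I(H, A) = A*H + 6 = 6 + A*H)
I(-4, L(1, -2 - 5*2))² = (6 + (-2 - 5*2)*(-4))² = (6 + (-2 - 10)*(-4))² = (6 - 12*(-4))² = (6 + 48)² = 54² = 2916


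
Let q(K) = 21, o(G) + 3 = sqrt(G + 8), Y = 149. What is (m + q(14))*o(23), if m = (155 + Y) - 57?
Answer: -804 + 268*sqrt(31) ≈ 688.16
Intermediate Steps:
o(G) = -3 + sqrt(8 + G) (o(G) = -3 + sqrt(G + 8) = -3 + sqrt(8 + G))
m = 247 (m = (155 + 149) - 57 = 304 - 57 = 247)
(m + q(14))*o(23) = (247 + 21)*(-3 + sqrt(8 + 23)) = 268*(-3 + sqrt(31)) = -804 + 268*sqrt(31)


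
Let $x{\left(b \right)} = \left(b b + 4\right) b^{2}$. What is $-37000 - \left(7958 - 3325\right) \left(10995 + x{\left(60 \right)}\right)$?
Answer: $-60161372035$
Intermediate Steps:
$x{\left(b \right)} = b^{2} \left(4 + b^{2}\right)$ ($x{\left(b \right)} = \left(b^{2} + 4\right) b^{2} = \left(4 + b^{2}\right) b^{2} = b^{2} \left(4 + b^{2}\right)$)
$-37000 - \left(7958 - 3325\right) \left(10995 + x{\left(60 \right)}\right) = -37000 - \left(7958 - 3325\right) \left(10995 + 60^{2} \left(4 + 60^{2}\right)\right) = -37000 - 4633 \left(10995 + 3600 \left(4 + 3600\right)\right) = -37000 - 4633 \left(10995 + 3600 \cdot 3604\right) = -37000 - 4633 \left(10995 + 12974400\right) = -37000 - 4633 \cdot 12985395 = -37000 - 60161335035 = -60161372035$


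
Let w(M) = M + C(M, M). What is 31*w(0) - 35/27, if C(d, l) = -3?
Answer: -2546/27 ≈ -94.296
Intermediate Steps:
w(M) = -3 + M (w(M) = M - 3 = -3 + M)
31*w(0) - 35/27 = 31*(-3 + 0) - 35/27 = 31*(-3) - 35*1/27 = -93 - 35/27 = -2546/27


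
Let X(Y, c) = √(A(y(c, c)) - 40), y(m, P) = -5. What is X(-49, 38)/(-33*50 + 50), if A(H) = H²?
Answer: -I*√15/1600 ≈ -0.0024206*I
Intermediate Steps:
X(Y, c) = I*√15 (X(Y, c) = √((-5)² - 40) = √(25 - 40) = √(-15) = I*√15)
X(-49, 38)/(-33*50 + 50) = (I*√15)/(-33*50 + 50) = (I*√15)/(-1650 + 50) = (I*√15)/(-1600) = (I*√15)*(-1/1600) = -I*√15/1600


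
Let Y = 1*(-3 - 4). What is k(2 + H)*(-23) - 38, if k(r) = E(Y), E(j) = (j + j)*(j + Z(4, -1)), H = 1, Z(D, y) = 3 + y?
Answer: -1648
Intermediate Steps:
Y = -7 (Y = 1*(-7) = -7)
E(j) = 2*j*(2 + j) (E(j) = (j + j)*(j + (3 - 1)) = (2*j)*(j + 2) = (2*j)*(2 + j) = 2*j*(2 + j))
k(r) = 70 (k(r) = 2*(-7)*(2 - 7) = 2*(-7)*(-5) = 70)
k(2 + H)*(-23) - 38 = 70*(-23) - 38 = -1610 - 38 = -1648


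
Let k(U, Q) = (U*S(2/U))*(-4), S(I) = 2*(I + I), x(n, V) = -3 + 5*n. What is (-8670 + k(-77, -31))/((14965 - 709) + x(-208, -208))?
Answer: -8702/13213 ≈ -0.65859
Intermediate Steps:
S(I) = 4*I (S(I) = 2*(2*I) = 4*I)
k(U, Q) = -32 (k(U, Q) = (U*(4*(2/U)))*(-4) = (U*(8/U))*(-4) = 8*(-4) = -32)
(-8670 + k(-77, -31))/((14965 - 709) + x(-208, -208)) = (-8670 - 32)/((14965 - 709) + (-3 + 5*(-208))) = -8702/(14256 + (-3 - 1040)) = -8702/(14256 - 1043) = -8702/13213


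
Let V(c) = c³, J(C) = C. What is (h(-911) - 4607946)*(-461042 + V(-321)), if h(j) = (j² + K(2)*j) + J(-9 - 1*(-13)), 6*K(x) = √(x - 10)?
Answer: 126704257215263 + 30552391933*I*√2/3 ≈ 1.267e+14 + 1.4403e+10*I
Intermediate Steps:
K(x) = √(-10 + x)/6 (K(x) = √(x - 10)/6 = √(-10 + x)/6)
h(j) = 4 + j² + I*j*√2/3 (h(j) = (j² + (√(-10 + 2)/6)*j) + (-9 - 1*(-13)) = (j² + (√(-8)/6)*j) + (-9 + 13) = (j² + ((2*I*√2)/6)*j) + 4 = (j² + (I*√2/3)*j) + 4 = (j² + I*j*√2/3) + 4 = 4 + j² + I*j*√2/3)
(h(-911) - 4607946)*(-461042 + V(-321)) = ((4 + (-911)² + (⅓)*I*(-911)*√2) - 4607946)*(-461042 + (-321)³) = ((4 + 829921 - 911*I*√2/3) - 4607946)*(-461042 - 33076161) = ((829925 - 911*I*√2/3) - 4607946)*(-33537203) = (-3778021 - 911*I*√2/3)*(-33537203) = 126704257215263 + 30552391933*I*√2/3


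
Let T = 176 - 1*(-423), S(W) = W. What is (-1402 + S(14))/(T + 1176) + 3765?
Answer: 6681487/1775 ≈ 3764.2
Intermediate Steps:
T = 599 (T = 176 + 423 = 599)
(-1402 + S(14))/(T + 1176) + 3765 = (-1402 + 14)/(599 + 1176) + 3765 = -1388/1775 + 3765 = 6681487/1775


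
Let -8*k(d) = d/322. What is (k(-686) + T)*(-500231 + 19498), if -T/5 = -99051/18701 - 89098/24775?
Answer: -366635440543469691/17050075720 ≈ -2.1503e+7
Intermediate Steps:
T = 4120210223/92663455 (T = -5*(-99051/18701 - 89098/24775) = -5*(-4120210223/463317275) = 4120210223/92663455 ≈ 44.464)
k(d) = -d/2576 (k(d) = -d/(8*322) = -d/2576)
(k(-686) + T)*(-500231 + 19498) = (-1/2576*(-686) + 4120210223/92663455)*(-500231 + 19498) = (49/184 + 4120210223/92663455)*(-480733) = (762659190327/17050075720)*(-480733) = -366635440543469691/17050075720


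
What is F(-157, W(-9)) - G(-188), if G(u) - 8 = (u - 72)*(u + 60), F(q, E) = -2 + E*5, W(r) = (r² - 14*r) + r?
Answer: -32300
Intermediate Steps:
W(r) = r² - 13*r
F(q, E) = -2 + 5*E
G(u) = 8 + (-72 + u)*(60 + u) (G(u) = 8 + (u - 72)*(u + 60) = 8 + (-72 + u)*(60 + u))
F(-157, W(-9)) - G(-188) = (-2 + 5*(-9*(-13 - 9))) - (-4312 + (-188)² - 12*(-188)) = (-2 + 5*(-9*(-22))) - (-4312 + 35344 + 2256) = (-2 + 5*198) - 1*33288 = (-2 + 990) - 33288 = 988 - 33288 = -32300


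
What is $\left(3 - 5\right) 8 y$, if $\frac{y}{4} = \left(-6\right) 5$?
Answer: $1920$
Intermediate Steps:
$y = -120$ ($y = 4 \left(\left(-6\right) 5\right) = 4 \left(-30\right) = -120$)
$\left(3 - 5\right) 8 y = \left(3 - 5\right) 8 \left(-120\right) = \left(-2\right) 8 \left(-120\right) = \left(-16\right) \left(-120\right) = 1920$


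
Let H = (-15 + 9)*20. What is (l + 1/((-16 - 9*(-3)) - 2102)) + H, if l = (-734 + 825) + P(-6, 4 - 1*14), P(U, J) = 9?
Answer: -41821/2091 ≈ -20.000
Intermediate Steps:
H = -120 (H = -6*20 = -120)
l = 100 (l = (-734 + 825) + 9 = 91 + 9 = 100)
(l + 1/((-16 - 9*(-3)) - 2102)) + H = (100 + 1/((-16 - 9*(-3)) - 2102)) - 120 = (100 + 1/((-16 + 27) - 2102)) - 120 = (100 + 1/(11 - 2102)) - 120 = (100 + 1/(-2091)) - 120 = (100 - 1/2091) - 120 = 209099/2091 - 120 = -41821/2091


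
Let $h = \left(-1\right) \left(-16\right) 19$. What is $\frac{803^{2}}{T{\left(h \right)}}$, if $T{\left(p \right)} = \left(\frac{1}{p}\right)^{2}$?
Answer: $59590668544$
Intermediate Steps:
$h = 304$ ($h = 16 \cdot 19 = 304$)
$T{\left(p \right)} = \frac{1}{p^{2}}$
$\frac{803^{2}}{T{\left(h \right)}} = \frac{803^{2}}{\frac{1}{92416}} = 644809 \frac{1}{\frac{1}{92416}} = 644809 \cdot 92416 = 59590668544$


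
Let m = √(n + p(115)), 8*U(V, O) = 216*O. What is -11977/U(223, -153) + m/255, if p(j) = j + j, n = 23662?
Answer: 11977/4131 + 2*√5973/255 ≈ 3.5055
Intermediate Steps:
U(V, O) = 27*O (U(V, O) = (216*O)/8 = 27*O)
p(j) = 2*j
m = 2*√5973 (m = √(23662 + 2*115) = √(23662 + 230) = √23892 = 2*√5973 ≈ 154.57)
-11977/U(223, -153) + m/255 = -11977/(27*(-153)) + (2*√5973)/255 = -11977/(-4131) + (2*√5973)*(1/255) = -11977*(-1/4131) + 2*√5973/255 = 11977/4131 + 2*√5973/255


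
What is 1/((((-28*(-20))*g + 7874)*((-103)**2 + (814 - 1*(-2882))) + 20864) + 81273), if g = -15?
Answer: -1/7422293 ≈ -1.3473e-7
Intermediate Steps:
1/((((-28*(-20))*g + 7874)*((-103)**2 + (814 - 1*(-2882))) + 20864) + 81273) = 1/(((-28*(-20)*(-15) + 7874)*((-103)**2 + (814 - 1*(-2882))) + 20864) + 81273) = 1/(((560*(-15) + 7874)*(10609 + (814 + 2882)) + 20864) + 81273) = 1/(((-8400 + 7874)*(10609 + 3696) + 20864) + 81273) = 1/((-526*14305 + 20864) + 81273) = 1/((-7524430 + 20864) + 81273) = 1/(-7503566 + 81273) = 1/(-7422293) = -1/7422293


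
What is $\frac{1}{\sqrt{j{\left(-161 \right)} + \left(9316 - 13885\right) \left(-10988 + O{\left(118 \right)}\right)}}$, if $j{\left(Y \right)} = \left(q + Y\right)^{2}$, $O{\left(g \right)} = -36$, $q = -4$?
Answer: $\frac{\sqrt{50395881}}{50395881} \approx 0.00014086$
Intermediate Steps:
$j{\left(Y \right)} = \left(-4 + Y\right)^{2}$
$\frac{1}{\sqrt{j{\left(-161 \right)} + \left(9316 - 13885\right) \left(-10988 + O{\left(118 \right)}\right)}} = \frac{1}{\sqrt{\left(-4 - 161\right)^{2} + \left(9316 - 13885\right) \left(-10988 - 36\right)}} = \frac{1}{\sqrt{\left(-165\right)^{2} - -50368656}} = \frac{1}{\sqrt{27225 + 50368656}} = \frac{1}{\sqrt{50395881}} = \frac{\sqrt{50395881}}{50395881}$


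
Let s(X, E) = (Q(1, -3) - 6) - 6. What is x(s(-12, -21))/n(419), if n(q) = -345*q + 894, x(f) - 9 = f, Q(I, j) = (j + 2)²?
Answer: 2/143661 ≈ 1.3922e-5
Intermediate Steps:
Q(I, j) = (2 + j)²
s(X, E) = -11 (s(X, E) = ((2 - 3)² - 6) - 6 = ((-1)² - 6) - 6 = (1 - 6) - 6 = -5 - 6 = -11)
x(f) = 9 + f
n(q) = 894 - 345*q
x(s(-12, -21))/n(419) = (9 - 11)/(894 - 345*419) = -2/(894 - 144555) = -2/(-143661) = -2*(-1/143661) = 2/143661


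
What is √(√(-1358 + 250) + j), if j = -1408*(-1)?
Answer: √(1408 + 2*I*√277) ≈ 37.526 + 0.4435*I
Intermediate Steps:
j = 1408
√(√(-1358 + 250) + j) = √(√(-1358 + 250) + 1408) = √(√(-1108) + 1408) = √(2*I*√277 + 1408) = √(1408 + 2*I*√277)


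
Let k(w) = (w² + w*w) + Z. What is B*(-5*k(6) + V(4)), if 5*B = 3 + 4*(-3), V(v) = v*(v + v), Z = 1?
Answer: 2997/5 ≈ 599.40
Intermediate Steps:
V(v) = 2*v² (V(v) = v*(2*v) = 2*v²)
k(w) = 1 + 2*w² (k(w) = (w² + w*w) + 1 = (w² + w²) + 1 = 2*w² + 1 = 1 + 2*w²)
B = -9/5 (B = (3 + 4*(-3))/5 = (3 - 12)/5 = (⅕)*(-9) = -9/5 ≈ -1.8000)
B*(-5*k(6) + V(4)) = -9*(-5*(1 + 2*6²) + 2*4²)/5 = -9*(-5*(1 + 2*36) + 2*16)/5 = -9*(-5*(1 + 72) + 32)/5 = -9*(-5*73 + 32)/5 = -9*(-365 + 32)/5 = -9/5*(-333) = 2997/5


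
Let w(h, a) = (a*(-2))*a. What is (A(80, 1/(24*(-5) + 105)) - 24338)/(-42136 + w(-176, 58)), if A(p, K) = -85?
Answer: 8141/16288 ≈ 0.49982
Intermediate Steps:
w(h, a) = -2*a² (w(h, a) = (-2*a)*a = -2*a²)
(A(80, 1/(24*(-5) + 105)) - 24338)/(-42136 + w(-176, 58)) = (-85 - 24338)/(-42136 - 2*58²) = -24423/(-42136 - 2*3364) = -24423/(-42136 - 6728) = -24423/(-48864) = -24423*(-1/48864) = 8141/16288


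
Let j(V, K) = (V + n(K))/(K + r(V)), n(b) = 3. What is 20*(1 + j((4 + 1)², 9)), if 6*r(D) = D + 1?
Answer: 62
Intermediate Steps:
r(D) = ⅙ + D/6 (r(D) = (D + 1)/6 = (1 + D)/6 = ⅙ + D/6)
j(V, K) = (3 + V)/(⅙ + K + V/6) (j(V, K) = (V + 3)/(K + (⅙ + V/6)) = (3 + V)/(⅙ + K + V/6))
20*(1 + j((4 + 1)², 9)) = 20*(1 + 6*(3 + (4 + 1)²)/(1 + (4 + 1)² + 6*9)) = 20*(1 + 6*(3 + 5²)/(1 + 5² + 54)) = 20*(1 + 6*(3 + 25)/(1 + 25 + 54)) = 20*(1 + 6*28/80) = 20*(1 + 6*(1/80)*28) = 20*(1 + 21/10) = 20*(31/10) = 62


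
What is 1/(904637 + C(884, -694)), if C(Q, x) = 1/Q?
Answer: 884/799699109 ≈ 1.1054e-6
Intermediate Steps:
1/(904637 + C(884, -694)) = 1/(904637 + 1/884) = 1/(799699109/884) = 884/799699109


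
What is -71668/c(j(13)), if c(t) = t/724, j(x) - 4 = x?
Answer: -51887632/17 ≈ -3.0522e+6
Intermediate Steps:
j(x) = 4 + x
c(t) = t/724 (c(t) = t*(1/724) = t/724)
-71668/c(j(13)) = -71668*724/(4 + 13) = -71668/((1/724)*17) = -71668/17/724 = -71668*724/17 = -51887632/17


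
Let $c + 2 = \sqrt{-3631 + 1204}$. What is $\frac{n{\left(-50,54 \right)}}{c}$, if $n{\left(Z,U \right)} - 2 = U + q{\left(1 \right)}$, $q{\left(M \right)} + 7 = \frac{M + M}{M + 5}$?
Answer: $- \frac{296}{7293} - \frac{148 i \sqrt{2427}}{7293} \approx -0.040587 - 0.99975 i$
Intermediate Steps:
$c = -2 + i \sqrt{2427}$ ($c = -2 + \sqrt{-3631 + 1204} = -2 + \sqrt{-2427} = -2 + i \sqrt{2427} \approx -2.0 + 49.265 i$)
$q{\left(M \right)} = -7 + \frac{2 M}{5 + M}$ ($q{\left(M \right)} = -7 + \frac{M + M}{M + 5} = -7 + \frac{2 M}{5 + M}$)
$n{\left(Z,U \right)} = - \frac{14}{3} + U$ ($n{\left(Z,U \right)} = 2 + \left(U + \frac{5 \left(-7 - 1\right)}{5 + 1}\right) = 2 + \left(U + \frac{5 \left(-7 - 1\right)}{6}\right) = 2 + \left(U + 5 \cdot \frac{1}{6} \left(-8\right)\right) = 2 + \left(U - \frac{20}{3}\right) = 2 + \left(- \frac{20}{3} + U\right) = - \frac{14}{3} + U$)
$\frac{n{\left(-50,54 \right)}}{c} = \frac{- \frac{14}{3} + 54}{-2 + i \sqrt{2427}} = \frac{148}{3 \left(-2 + i \sqrt{2427}\right)}$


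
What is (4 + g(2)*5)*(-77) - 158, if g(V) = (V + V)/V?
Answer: -1236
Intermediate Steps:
g(V) = 2 (g(V) = (2*V)/V = 2)
(4 + g(2)*5)*(-77) - 158 = (4 + 2*5)*(-77) - 158 = (4 + 10)*(-77) - 158 = 14*(-77) - 158 = -1078 - 158 = -1236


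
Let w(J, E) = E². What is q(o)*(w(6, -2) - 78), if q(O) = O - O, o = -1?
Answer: 0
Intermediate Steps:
q(O) = 0
q(o)*(w(6, -2) - 78) = 0*((-2)² - 78) = 0*(4 - 78) = 0*(-74) = 0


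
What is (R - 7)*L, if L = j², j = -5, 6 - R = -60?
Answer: 1475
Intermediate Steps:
R = 66 (R = 6 - 1*(-60) = 6 + 60 = 66)
L = 25 (L = (-5)² = 25)
(R - 7)*L = (66 - 7)*25 = 59*25 = 1475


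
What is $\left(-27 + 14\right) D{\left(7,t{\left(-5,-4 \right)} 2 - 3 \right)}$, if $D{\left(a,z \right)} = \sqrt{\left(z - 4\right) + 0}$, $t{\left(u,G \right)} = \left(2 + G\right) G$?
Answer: $-39$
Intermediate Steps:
$t{\left(u,G \right)} = G \left(2 + G\right)$
$D{\left(a,z \right)} = \sqrt{-4 + z}$ ($D{\left(a,z \right)} = \sqrt{\left(z - 4\right) + 0} = \sqrt{\left(-4 + z\right) + 0} = \sqrt{-4 + z}$)
$\left(-27 + 14\right) D{\left(7,t{\left(-5,-4 \right)} 2 - 3 \right)} = \left(-27 + 14\right) \sqrt{-4 - \left(3 - - 4 \left(2 - 4\right) 2\right)} = - 13 \sqrt{-4 - \left(3 - \left(-4\right) \left(-2\right) 2\right)} = - 13 \sqrt{-4 + \left(8 \cdot 2 - 3\right)} = - 13 \sqrt{-4 + \left(16 - 3\right)} = - 13 \sqrt{-4 + 13} = - 13 \sqrt{9} = \left(-13\right) 3 = -39$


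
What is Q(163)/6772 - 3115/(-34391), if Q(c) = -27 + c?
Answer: 920427/8317709 ≈ 0.11066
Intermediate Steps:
Q(163)/6772 - 3115/(-34391) = (-27 + 163)/6772 - 3115/(-34391) = 136*(1/6772) - 3115*(-1/34391) = 34/1693 + 445/4913 = 920427/8317709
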